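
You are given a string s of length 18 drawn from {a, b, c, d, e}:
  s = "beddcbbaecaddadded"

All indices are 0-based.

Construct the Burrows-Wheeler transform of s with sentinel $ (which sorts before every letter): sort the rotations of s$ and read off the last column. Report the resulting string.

rank  rotation             last
    0  $beddcbbaecaddadded  d
    1  addadded$beddcbbaec  c
    2  added$beddcbbaecadd  d
    3  aecaddadded$beddcbb  b
    4  baecaddadded$beddcb  b
    5  bbaecaddadded$beddc  c
    6  beddcbbaecaddadded$  $
    7  caddadded$beddcbbae  e
    8  cbbaecaddadded$bedd  d
    9  d$beddcbbaecaddadde  e
   10  dadded$beddcbbaecad  d
   11  dcbbaecaddadded$bed  d
   12  ddadded$beddcbbaeca  a
   13  ddcbbaecaddadded$be  e
   14  dded$beddcbbaecadda  a
   15  ded$beddcbbaecaddad  d
   16  ecaddadded$beddcbba  a
   17  ed$beddcbbaecaddadd  d
   18  eddcbbaecaddadded$b  b

dcdbbc$ededdaeadadb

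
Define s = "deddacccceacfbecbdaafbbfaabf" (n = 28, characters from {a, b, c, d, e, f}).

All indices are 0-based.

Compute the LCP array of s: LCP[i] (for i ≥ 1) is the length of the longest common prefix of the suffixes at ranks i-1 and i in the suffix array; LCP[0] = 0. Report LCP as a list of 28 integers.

rank | idx | suffix
   0 |  24 | aabf
   1 |  18 | aafbbfaabf
   2 |  25 | abf
   3 |   4 | acccceacfbecbdaafbbfaabf
   4 |  10 | acfbecbdaafbbfaabf
   5 |  19 | afbbfaabf
   6 |  21 | bbfaabf
   7 |  16 | bdaafbbfaabf
   8 |  13 | becbdaafbbfaabf
   9 |  26 | bf
  10 |  22 | bfaabf
  11 |  15 | cbdaafbbfaabf
  12 |   5 | cccceacfbecbdaafbbfaabf
  13 |   6 | ccceacfbecbdaafbbfaabf
  14 |   7 | cceacfbecbdaafbbfaabf
  15 |   8 | ceacfbecbdaafbbfaabf
  16 |  11 | cfbecbdaafbbfaabf
  17 |  17 | daafbbfaabf
  18 |   3 | dacccceacfbecbdaafbbfaabf
  19 |   2 | ddacccceacfbecbdaafbbfaabf
  20 |   0 | deddacccceacfbecbdaafbbfaabf
  21 |   9 | eacfbecbdaafbbfaabf
  22 |  14 | ecbdaafbbfaabf
  23 |   1 | eddacccceacfbecbdaafbbfaabf
  24 |  27 | f
  25 |  23 | faabf
  26 |  20 | fbbfaabf
  27 |  12 | fbecbdaafbbfaabf

SA = [24, 18, 25, 4, 10, 19, 21, 16, 13, 26, 22, 15, 5, 6, 7, 8, 11, 17, 3, 2, 0, 9, 14, 1, 27, 23, 20, 12]
[i] adj suffixes → lcp
  [1] 24/18 → 2 ('aa')
  [2] 18/25 → 1 ('a')
  [3] 25/4 → 1 ('a')
  [4] 4/10 → 2 ('ac')
  [5] 10/19 → 1 ('a')
  [6] 19/21 → 0 ('')
  [7] 21/16 → 1 ('b')
  [8] 16/13 → 1 ('b')
  [9] 13/26 → 1 ('b')
  [10] 26/22 → 2 ('bf')
  [11] 22/15 → 0 ('')
  [12] 15/5 → 1 ('c')
  [13] 5/6 → 3 ('ccc')
  [14] 6/7 → 2 ('cc')
  [15] 7/8 → 1 ('c')
  [16] 8/11 → 1 ('c')
  [17] 11/17 → 0 ('')
  [18] 17/3 → 2 ('da')
  [19] 3/2 → 1 ('d')
  [20] 2/0 → 1 ('d')
  [21] 0/9 → 0 ('')
  [22] 9/14 → 1 ('e')
  [23] 14/1 → 1 ('e')
  [24] 1/27 → 0 ('')
  [25] 27/23 → 1 ('f')
  [26] 23/20 → 1 ('f')
  [27] 20/12 → 2 ('fb')

[0, 2, 1, 1, 2, 1, 0, 1, 1, 1, 2, 0, 1, 3, 2, 1, 1, 0, 2, 1, 1, 0, 1, 1, 0, 1, 1, 2]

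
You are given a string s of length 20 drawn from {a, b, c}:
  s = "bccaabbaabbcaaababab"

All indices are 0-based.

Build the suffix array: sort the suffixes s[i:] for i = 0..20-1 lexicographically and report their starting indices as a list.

[12, 13, 3, 7, 18, 16, 14, 4, 8, 19, 6, 17, 15, 5, 9, 10, 0, 11, 2, 1]

rank→(start, suffix):
  0 → (12, 'aaababab')
  1 → (13, 'aababab')
  2 → (3, 'aabbaabbcaaababab')
  3 → (7, 'aabbcaaababab')
  4 → (18, 'ab')
  5 → (16, 'abab')
  6 → (14, 'ababab')
  7 → (4, 'abbaabbcaaababab')
  8 → (8, 'abbcaaababab')
  9 → (19, 'b')
  10 → (6, 'baabbcaaababab')
  11 → (17, 'bab')
  12 → (15, 'babab')
  13 → (5, 'bbaabbcaaababab')
  14 → (9, 'bbcaaababab')
  15 → (10, 'bcaaababab')
  16 → (0, 'bccaabbaabbcaaababab')
  17 → (11, 'caaababab')
  18 → (2, 'caabbaabbcaaababab')
  19 → (1, 'ccaabbaabbcaaababab')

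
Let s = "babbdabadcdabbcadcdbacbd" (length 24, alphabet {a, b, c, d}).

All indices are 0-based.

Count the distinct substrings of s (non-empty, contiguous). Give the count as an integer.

rank→(start, suffix):
  0 → (5, 'abadcdabbcadcdbacbd')
  1 → (11, 'abbcadcdbacbd')
  2 → (1, 'abbdabadcdabbcadcdbacbd')
  3 → (20, 'acbd')
  4 → (7, 'adcdabbcadcdbacbd')
  5 → (15, 'adcdbacbd')
  6 → (0, 'babbdabadcdabbcadcdbacbd')
  7 → (19, 'bacbd')
  8 → (6, 'badcdabbcadcdbacbd')
  9 → (12, 'bbcadcdbacbd')
  10 → (2, 'bbdabadcdabbcadcdbacbd')
  11 → (13, 'bcadcdbacbd')
  12 → (22, 'bd')
  13 → (3, 'bdabadcdabbcadcdbacbd')
  14 → (14, 'cadcdbacbd')
  15 → (21, 'cbd')
  16 → (9, 'cdabbcadcdbacbd')
  17 → (17, 'cdbacbd')
  18 → (23, 'd')
  19 → (4, 'dabadcdabbcadcdbacbd')
  20 → (10, 'dabbcadcdbacbd')
  21 → (18, 'dbacbd')
  22 → (8, 'dcdabbcadcdbacbd')
  23 → (16, 'dcdbacbd')

SA = [5, 11, 1, 20, 7, 15, 0, 19, 6, 12, 2, 13, 22, 3, 14, 21, 9, 17, 23, 4, 10, 18, 8, 16]
i: (SA[i-1],SA[i]) lcp shared
  1: (5,11) 2 'ab'
  2: (11,1) 3 'abb'
  3: (1,20) 1 'a'
  4: (20,7) 1 'a'
  5: (7,15) 4 'adcd'
  6: (15,0) 0 ''
  7: (0,19) 2 'ba'
  8: (19,6) 2 'ba'
  9: (6,12) 1 'b'
  10: (12,2) 2 'bb'
  11: (2,13) 1 'b'
  12: (13,22) 1 'b'
  13: (22,3) 2 'bd'
  14: (3,14) 0 ''
  15: (14,21) 1 'c'
  16: (21,9) 1 'c'
  17: (9,17) 2 'cd'
  18: (17,23) 0 ''
  19: (23,4) 1 'd'
  20: (4,10) 3 'dab'
  21: (10,18) 1 'd'
  22: (18,8) 1 'd'
  23: (8,16) 3 'dcd'

n(n+1)/2 = 24·25/2 = 300
Σ LCP = 0 + 2 + 3 + 1 + 1 + 4 + 0 + 2 + 2 + 1 + 2 + 1 + 1 + 2 + 0 + 1 + 1 + 2 + 0 + 1 + 3 + 1 + 1 + 3 = 35
distinct = 300 − 35 = 265

265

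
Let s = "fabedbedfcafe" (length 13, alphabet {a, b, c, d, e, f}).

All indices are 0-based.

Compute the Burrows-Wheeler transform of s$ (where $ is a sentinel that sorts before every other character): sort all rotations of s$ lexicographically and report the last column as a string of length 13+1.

rank  rotation        last
    0  $fabedbedfcafe  e
    1  abedbedfcafe$f  f
    2  afe$fabedbedfc  c
    3  bedbedfcafe$fa  a
    4  bedfcafe$fabed  d
    5  cafe$fabedbedf  f
    6  dbedfcafe$fabe  e
    7  dfcafe$fabedbe  e
    8  e$fabedbedfcaf  f
    9  edbedfcafe$fab  b
   10  edfcafe$fabedb  b
   11  fabedbedfcafe$  $
   12  fcafe$fabedbed  d
   13  fe$fabedbedfca  a

efcadfeefbb$da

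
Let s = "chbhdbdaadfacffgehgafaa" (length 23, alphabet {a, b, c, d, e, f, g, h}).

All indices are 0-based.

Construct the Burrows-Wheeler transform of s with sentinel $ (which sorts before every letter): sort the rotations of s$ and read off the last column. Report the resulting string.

rank  rotation                  last
    0  $chbhdbdaadfacffgehgafaa  a
    1  a$chbhdbdaadfacffgehgafa  a
    2  aa$chbhdbdaadfacffgehgaf  f
    3  aadfacffgehgafaa$chbhdbd  d
    4  acffgehgafaa$chbhdbdaadf  f
    5  adfacffgehgafaa$chbhdbda  a
    6  afaa$chbhdbdaadfacffgehg  g
    7  bdaadfacffgehgafaa$chbhd  d
    8  bhdbdaadfacffgehgafaa$ch  h
    9  cffgehgafaa$chbhdbdaadfa  a
   10  chbhdbdaadfacffgehgafaa$  $
   11  daadfacffgehgafaa$chbhdb  b
   12  dbdaadfacffgehgafaa$chbh  h
   13  dfacffgehgafaa$chbhdbdaa  a
   14  ehgafaa$chbhdbdaadfacffg  g
   15  faa$chbhdbdaadfacffgehga  a
   16  facffgehgafaa$chbhdbdaad  d
   17  ffgehgafaa$chbhdbdaadfac  c
   18  fgehgafaa$chbhdbdaadfacf  f
   19  gafaa$chbhdbdaadfacffgeh  h
   20  gehgafaa$chbhdbdaadfacff  f
   21  hbhdbdaadfacffgehgafaa$c  c
   22  hdbdaadfacffgehgafaa$chb  b
   23  hgafaa$chbhdbdaadfacffge  e

aafdfagdha$bhagadcfhfcbe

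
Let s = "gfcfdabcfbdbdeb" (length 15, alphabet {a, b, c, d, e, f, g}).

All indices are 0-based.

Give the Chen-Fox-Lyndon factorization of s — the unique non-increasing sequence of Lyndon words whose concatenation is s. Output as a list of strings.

emit factor 1: 'g' (i=0, period=1)
emit factor 2: 'f' (i=1, period=1)
emit factor 3: 'cfd' (i=2, period=3)
emit factor 4: 'abcfbdbdeb' (i=5, period=10)

["g", "f", "cfd", "abcfbdbdeb"]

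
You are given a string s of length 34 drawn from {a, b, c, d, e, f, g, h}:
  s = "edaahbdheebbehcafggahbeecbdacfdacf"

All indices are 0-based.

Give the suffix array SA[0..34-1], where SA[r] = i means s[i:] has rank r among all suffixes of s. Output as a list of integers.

[2, 31, 27, 15, 3, 19, 10, 25, 5, 21, 11, 14, 24, 32, 28, 1, 30, 26, 6, 9, 23, 0, 8, 22, 12, 33, 29, 16, 18, 17, 4, 20, 13, 7]

rank→(start, suffix):
  0 → (2, 'aahbdheebbehcafggahbeecbdacfdacf')
  1 → (31, 'acf')
  2 → (27, 'acfdacf')
  3 → (15, 'afggahbeecbdacfdacf')
  4 → (3, 'ahbdheebbehcafggahbeecbdacfdacf')
  5 → (19, 'ahbeecbdacfdacf')
  6 → (10, 'bbehcafggahbeecbdacfdacf')
  7 → (25, 'bdacfdacf')
  8 → (5, 'bdheebbehcafggahbeecbdacfdacf')
  9 → (21, 'beecbdacfdacf')
  10 → (11, 'behcafggahbeecbdacfdacf')
  11 → (14, 'cafggahbeecbdacfdacf')
  12 → (24, 'cbdacfdacf')
  13 → (32, 'cf')
  14 → (28, 'cfdacf')
  15 → (1, 'daahbdheebbehcafggahbeecbdacfdacf')
  16 → (30, 'dacf')
  17 → (26, 'dacfdacf')
  18 → (6, 'dheebbehcafggahbeecbdacfdacf')
  19 → (9, 'ebbehcafggahbeecbdacfdacf')
  20 → (23, 'ecbdacfdacf')
  21 → (0, 'edaahbdheebbehcafggahbeecbdacfdacf')
  22 → (8, 'eebbehcafggahbeecbdacfdacf')
  23 → (22, 'eecbdacfdacf')
  24 → (12, 'ehcafggahbeecbdacfdacf')
  25 → (33, 'f')
  26 → (29, 'fdacf')
  27 → (16, 'fggahbeecbdacfdacf')
  28 → (18, 'gahbeecbdacfdacf')
  29 → (17, 'ggahbeecbdacfdacf')
  30 → (4, 'hbdheebbehcafggahbeecbdacfdacf')
  31 → (20, 'hbeecbdacfdacf')
  32 → (13, 'hcafggahbeecbdacfdacf')
  33 → (7, 'heebbehcafggahbeecbdacfdacf')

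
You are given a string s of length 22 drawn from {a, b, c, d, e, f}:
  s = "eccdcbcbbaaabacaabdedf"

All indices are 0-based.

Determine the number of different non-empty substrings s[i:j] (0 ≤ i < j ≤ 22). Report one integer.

231

rank→(start, suffix):
  0 → (9, 'aaabacaabdedf')
  1 → (10, 'aabacaabdedf')
  2 → (15, 'aabdedf')
  3 → (11, 'abacaabdedf')
  4 → (16, 'abdedf')
  5 → (13, 'acaabdedf')
  6 → (8, 'baaabacaabdedf')
  7 → (12, 'bacaabdedf')
  8 → (7, 'bbaaabacaabdedf')
  9 → (5, 'bcbbaaabacaabdedf')
  10 → (17, 'bdedf')
  11 → (14, 'caabdedf')
  12 → (6, 'cbbaaabacaabdedf')
  13 → (4, 'cbcbbaaabacaabdedf')
  14 → (1, 'ccdcbcbbaaabacaabdedf')
  15 → (2, 'cdcbcbbaaabacaabdedf')
  16 → (3, 'dcbcbbaaabacaabdedf')
  17 → (18, 'dedf')
  18 → (20, 'df')
  19 → (0, 'eccdcbcbbaaabacaabdedf')
  20 → (19, 'edf')
  21 → (21, 'f')

SA = [9, 10, 15, 11, 16, 13, 8, 12, 7, 5, 17, 14, 6, 4, 1, 2, 3, 18, 20, 0, 19, 21]
rank  pair      lcp
   1  s[9:],s[10:]  2  'aa'
   2  s[10:],s[15:]  3  'aab'
   3  s[15:],s[11:]  1  'a'
   4  s[11:],s[16:]  2  'ab'
   5  s[16:],s[13:]  1  'a'
   6  s[13:],s[8:]  0  ''
   7  s[8:],s[12:]  2  'ba'
   8  s[12:],s[7:]  1  'b'
   9  s[7:],s[5:]  1  'b'
  10  s[5:],s[17:]  1  'b'
  11  s[17:],s[14:]  0  ''
  12  s[14:],s[6:]  1  'c'
  13  s[6:],s[4:]  2  'cb'
  14  s[4:],s[1:]  1  'c'
  15  s[1:],s[2:]  1  'c'
  16  s[2:],s[3:]  0  ''
  17  s[3:],s[18:]  1  'd'
  18  s[18:],s[20:]  1  'd'
  19  s[20:],s[0:]  0  ''
  20  s[0:],s[19:]  1  'e'
  21  s[19:],s[21:]  0  ''

n(n+1)/2 = 22·23/2 = 253
Σ LCP = 0 + 2 + 3 + 1 + 2 + 1 + 0 + 2 + 1 + 1 + 1 + 0 + 1 + 2 + 1 + 1 + 0 + 1 + 1 + 0 + 1 + 0 = 22
distinct = 253 − 22 = 231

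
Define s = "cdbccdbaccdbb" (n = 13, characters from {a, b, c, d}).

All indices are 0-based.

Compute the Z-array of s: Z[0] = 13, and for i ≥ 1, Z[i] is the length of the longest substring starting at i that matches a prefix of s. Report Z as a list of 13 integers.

Z[0]=13
i=1: fresh scan; Z[1]=0
i=2: fresh scan; Z[2]=0
i=3: fresh scan; Z[3]=1 grow→box=[3,4)
i=4: fresh scan; Z[4]=3 grow→box=[4,7)
i=5: min(r-i=2, Z[1]=0)=0; Z[5]=0
i=6: min(r-i=1, Z[2]=0)=0; Z[6]=0
i=7: fresh scan; Z[7]=0
i=8: fresh scan; Z[8]=1 grow→box=[8,9)
i=9: fresh scan; Z[9]=3 grow→box=[9,12)
i=10: min(r-i=2, Z[1]=0)=0; Z[10]=0
i=11: min(r-i=1, Z[2]=0)=0; Z[11]=0
i=12: fresh scan; Z[12]=0

[13, 0, 0, 1, 3, 0, 0, 0, 1, 3, 0, 0, 0]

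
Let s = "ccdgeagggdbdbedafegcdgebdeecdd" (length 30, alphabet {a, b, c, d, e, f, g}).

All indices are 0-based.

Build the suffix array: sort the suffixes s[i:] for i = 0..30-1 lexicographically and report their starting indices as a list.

rank→(start, suffix):
  0 → (15, 'afegcdgebdeecdd')
  1 → (5, 'agggdbdbedafegcdgebdeecdd')
  2 → (10, 'bdbedafegcdgebdeecdd')
  3 → (23, 'bdeecdd')
  4 → (12, 'bedafegcdgebdeecdd')
  5 → (0, 'ccdgeagggdbdbedafegcdgebdeecdd')
  6 → (27, 'cdd')
  7 → (1, 'cdgeagggdbdbedafegcdgebdeecdd')
  8 → (19, 'cdgebdeecdd')
  9 → (29, 'd')
  10 → (14, 'dafegcdgebdeecdd')
  11 → (9, 'dbdbedafegcdgebdeecdd')
  12 → (11, 'dbedafegcdgebdeecdd')
  13 → (28, 'dd')
  14 → (24, 'deecdd')
  15 → (2, 'dgeagggdbdbedafegcdgebdeecdd')
  16 → (20, 'dgebdeecdd')
  17 → (4, 'eagggdbdbedafegcdgebdeecdd')
  18 → (22, 'ebdeecdd')
  19 → (26, 'ecdd')
  20 → (13, 'edafegcdgebdeecdd')
  21 → (25, 'eecdd')
  22 → (17, 'egcdgebdeecdd')
  23 → (16, 'fegcdgebdeecdd')
  24 → (18, 'gcdgebdeecdd')
  25 → (8, 'gdbdbedafegcdgebdeecdd')
  26 → (3, 'geagggdbdbedafegcdgebdeecdd')
  27 → (21, 'gebdeecdd')
  28 → (7, 'ggdbdbedafegcdgebdeecdd')
  29 → (6, 'gggdbdbedafegcdgebdeecdd')

[15, 5, 10, 23, 12, 0, 27, 1, 19, 29, 14, 9, 11, 28, 24, 2, 20, 4, 22, 26, 13, 25, 17, 16, 18, 8, 3, 21, 7, 6]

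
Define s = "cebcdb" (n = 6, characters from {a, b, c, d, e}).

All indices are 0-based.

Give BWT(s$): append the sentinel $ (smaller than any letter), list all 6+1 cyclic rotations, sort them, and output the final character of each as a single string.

rank  rotation last
    0  $cebcdb  b
    1  b$cebcd  d
    2  bcdb$ce  e
    3  cdb$ceb  b
    4  cebcdb$  $
    5  db$cebc  c
    6  ebcdb$c  c

bdeb$cc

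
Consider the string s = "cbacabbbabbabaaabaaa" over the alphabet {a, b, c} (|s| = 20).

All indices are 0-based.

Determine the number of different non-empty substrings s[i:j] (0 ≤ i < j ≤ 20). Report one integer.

rank | idx | suffix
   0 |  19 | a
   1 |  18 | aa
   2 |  17 | aaa
   3 |  13 | aaabaaa
   4 |  14 | aabaaa
   5 |  15 | abaaa
   6 |  11 | abaaabaaa
   7 |   8 | abbabaaabaaa
   8 |   4 | abbbabbabaaabaaa
   9 |   2 | acabbbabbabaaabaaa
  10 |  16 | baaa
  11 |  12 | baaabaaa
  12 |  10 | babaaabaaa
  13 |   7 | babbabaaabaaa
  14 |   1 | bacabbbabbabaaabaaa
  15 |   9 | bbabaaabaaa
  16 |   6 | bbabbabaaabaaa
  17 |   5 | bbbabbabaaabaaa
  18 |   3 | cabbbabbabaaabaaa
  19 |   0 | cbacabbbabbabaaabaaa

SA = [19, 18, 17, 13, 14, 15, 11, 8, 4, 2, 16, 12, 10, 7, 1, 9, 6, 5, 3, 0]
[i] adj suffixes → lcp
  [1] 19/18 → 1 ('a')
  [2] 18/17 → 2 ('aa')
  [3] 17/13 → 3 ('aaa')
  [4] 13/14 → 2 ('aa')
  [5] 14/15 → 1 ('a')
  [6] 15/11 → 5 ('abaaa')
  [7] 11/8 → 2 ('ab')
  [8] 8/4 → 3 ('abb')
  [9] 4/2 → 1 ('a')
  [10] 2/16 → 0 ('')
  [11] 16/12 → 4 ('baaa')
  [12] 12/10 → 2 ('ba')
  [13] 10/7 → 3 ('bab')
  [14] 7/1 → 2 ('ba')
  [15] 1/9 → 1 ('b')
  [16] 9/6 → 4 ('bbab')
  [17] 6/5 → 2 ('bb')
  [18] 5/3 → 0 ('')
  [19] 3/0 → 1 ('c')

n(n+1)/2 = 20·21/2 = 210
Σ LCP = 0 + 1 + 2 + 3 + 2 + 1 + 5 + 2 + 3 + 1 + 0 + 4 + 2 + 3 + 2 + 1 + 4 + 2 + 0 + 1 = 39
distinct = 210 − 39 = 171

171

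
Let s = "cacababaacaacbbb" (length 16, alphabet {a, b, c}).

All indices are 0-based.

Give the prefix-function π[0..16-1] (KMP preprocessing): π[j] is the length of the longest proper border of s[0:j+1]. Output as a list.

[0, 0, 1, 2, 0, 0, 0, 0, 0, 1, 2, 0, 1, 0, 0, 0]

π[0] = 0
j=1 s[j]='a': π[1]=0 (border '')
j=2 s[j]='c': π[2]=1 (border 'c')
j=3 s[j]='a': π[3]=2 (border 'ca')
j=4 s[j]='b': k: 2→0; π[4]=0 (border '')
j=5 s[j]='a': π[5]=0 (border '')
j=6 s[j]='b': π[6]=0 (border '')
j=7 s[j]='a': π[7]=0 (border '')
j=8 s[j]='a': π[8]=0 (border '')
j=9 s[j]='c': π[9]=1 (border 'c')
j=10 s[j]='a': π[10]=2 (border 'ca')
j=11 s[j]='a': k: 2→0; π[11]=0 (border '')
j=12 s[j]='c': π[12]=1 (border 'c')
j=13 s[j]='b': k: 1→0; π[13]=0 (border '')
j=14 s[j]='b': π[14]=0 (border '')
j=15 s[j]='b': π[15]=0 (border '')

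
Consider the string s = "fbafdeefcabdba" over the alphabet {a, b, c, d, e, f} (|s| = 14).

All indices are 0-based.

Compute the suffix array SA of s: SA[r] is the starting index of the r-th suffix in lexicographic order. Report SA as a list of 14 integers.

[13, 9, 2, 12, 1, 10, 8, 11, 4, 5, 6, 0, 7, 3]

rank→(start, suffix):
  0 → (13, 'a')
  1 → (9, 'abdba')
  2 → (2, 'afdeefcabdba')
  3 → (12, 'ba')
  4 → (1, 'bafdeefcabdba')
  5 → (10, 'bdba')
  6 → (8, 'cabdba')
  7 → (11, 'dba')
  8 → (4, 'deefcabdba')
  9 → (5, 'eefcabdba')
  10 → (6, 'efcabdba')
  11 → (0, 'fbafdeefcabdba')
  12 → (7, 'fcabdba')
  13 → (3, 'fdeefcabdba')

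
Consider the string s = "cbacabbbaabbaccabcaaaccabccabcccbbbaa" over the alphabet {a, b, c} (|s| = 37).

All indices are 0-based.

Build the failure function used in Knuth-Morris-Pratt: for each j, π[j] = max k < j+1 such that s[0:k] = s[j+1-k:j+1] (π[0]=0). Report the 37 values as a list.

π[0] = 0
j=1 s[j]='b': π[1]=0 (border '')
j=2 s[j]='a': π[2]=0 (border '')
j=3 s[j]='c': π[3]=1 (border 'c')
j=4 s[j]='a': k: 1→0; π[4]=0 (border '')
j=5 s[j]='b': π[5]=0 (border '')
j=6 s[j]='b': π[6]=0 (border '')
j=7 s[j]='b': π[7]=0 (border '')
j=8 s[j]='a': π[8]=0 (border '')
j=9 s[j]='a': π[9]=0 (border '')
j=10 s[j]='b': π[10]=0 (border '')
j=11 s[j]='b': π[11]=0 (border '')
j=12 s[j]='a': π[12]=0 (border '')
j=13 s[j]='c': π[13]=1 (border 'c')
j=14 s[j]='c': k: 1→0; π[14]=1 (border 'c')
j=15 s[j]='a': k: 1→0; π[15]=0 (border '')
j=16 s[j]='b': π[16]=0 (border '')
j=17 s[j]='c': π[17]=1 (border 'c')
j=18 s[j]='a': k: 1→0; π[18]=0 (border '')
j=19 s[j]='a': π[19]=0 (border '')
j=20 s[j]='a': π[20]=0 (border '')
j=21 s[j]='c': π[21]=1 (border 'c')
j=22 s[j]='c': k: 1→0; π[22]=1 (border 'c')
j=23 s[j]='a': k: 1→0; π[23]=0 (border '')
j=24 s[j]='b': π[24]=0 (border '')
j=25 s[j]='c': π[25]=1 (border 'c')
j=26 s[j]='c': k: 1→0; π[26]=1 (border 'c')
j=27 s[j]='a': k: 1→0; π[27]=0 (border '')
j=28 s[j]='b': π[28]=0 (border '')
j=29 s[j]='c': π[29]=1 (border 'c')
j=30 s[j]='c': k: 1→0; π[30]=1 (border 'c')
j=31 s[j]='c': k: 1→0; π[31]=1 (border 'c')
j=32 s[j]='b': π[32]=2 (border 'cb')
j=33 s[j]='b': k: 2→0; π[33]=0 (border '')
j=34 s[j]='b': π[34]=0 (border '')
j=35 s[j]='a': π[35]=0 (border '')
j=36 s[j]='a': π[36]=0 (border '')

[0, 0, 0, 1, 0, 0, 0, 0, 0, 0, 0, 0, 0, 1, 1, 0, 0, 1, 0, 0, 0, 1, 1, 0, 0, 1, 1, 0, 0, 1, 1, 1, 2, 0, 0, 0, 0]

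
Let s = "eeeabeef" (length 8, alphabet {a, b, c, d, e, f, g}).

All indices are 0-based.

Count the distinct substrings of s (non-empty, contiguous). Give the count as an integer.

30

rank→(start, suffix):
  0 → (3, 'abeef')
  1 → (4, 'beef')
  2 → (2, 'eabeef')
  3 → (1, 'eeabeef')
  4 → (0, 'eeeabeef')
  5 → (5, 'eef')
  6 → (6, 'ef')
  7 → (7, 'f')

SA = [3, 4, 2, 1, 0, 5, 6, 7]
i: (SA[i-1],SA[i]) lcp shared
  1: (3,4) 0 ''
  2: (4,2) 0 ''
  3: (2,1) 1 'e'
  4: (1,0) 2 'ee'
  5: (0,5) 2 'ee'
  6: (5,6) 1 'e'
  7: (6,7) 0 ''

n(n+1)/2 = 8·9/2 = 36
Σ LCP = 0 + 0 + 0 + 1 + 2 + 2 + 1 + 0 = 6
distinct = 36 − 6 = 30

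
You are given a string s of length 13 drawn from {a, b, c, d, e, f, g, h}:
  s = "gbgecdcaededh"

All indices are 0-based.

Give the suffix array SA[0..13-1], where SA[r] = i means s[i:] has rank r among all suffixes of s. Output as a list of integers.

[7, 1, 6, 4, 5, 9, 11, 3, 8, 10, 0, 2, 12]

sorted suffixes:
  #0 SA[0]=7  'aededh'
  #1 SA[1]=1  'bgecdcaededh'
  #2 SA[2]=6  'caededh'
  #3 SA[3]=4  'cdcaededh'
  #4 SA[4]=5  'dcaededh'
  #5 SA[5]=9  'dedh'
  #6 SA[6]=11  'dh'
  #7 SA[7]=3  'ecdcaededh'
  #8 SA[8]=8  'ededh'
  #9 SA[9]=10  'edh'
  #10 SA[10]=0  'gbgecdcaededh'
  #11 SA[11]=2  'gecdcaededh'
  #12 SA[12]=12  'h'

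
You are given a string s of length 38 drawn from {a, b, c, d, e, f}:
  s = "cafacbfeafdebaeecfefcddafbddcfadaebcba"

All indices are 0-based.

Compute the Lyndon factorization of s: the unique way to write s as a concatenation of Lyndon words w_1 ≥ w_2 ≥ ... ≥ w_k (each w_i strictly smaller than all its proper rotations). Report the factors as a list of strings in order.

emit factor 1: 'c' (i=0, period=1)
emit factor 2: 'af' (i=1, period=2)
emit factor 3: 'acbfeafdebaeecfefcddafbddcfadaebcb' (i=3, period=34)
emit factor 4: 'a' (i=37, period=1)

["c", "af", "acbfeafdebaeecfefcddafbddcfadaebcb", "a"]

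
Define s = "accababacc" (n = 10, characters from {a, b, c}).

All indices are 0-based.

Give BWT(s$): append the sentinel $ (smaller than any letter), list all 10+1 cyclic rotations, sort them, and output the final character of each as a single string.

ccbb$aaccaa

rank  rotation     last
    0  $accababacc  c
    1  ababacc$acc  c
    2  abacc$accab  b
    3  acc$accabab  b
    4  accababacc$  $
    5  babacc$acca  a
    6  bacc$accaba  a
    7  c$accababac  c
    8  cababacc$ac  c
    9  cc$accababa  a
   10  ccababacc$a  a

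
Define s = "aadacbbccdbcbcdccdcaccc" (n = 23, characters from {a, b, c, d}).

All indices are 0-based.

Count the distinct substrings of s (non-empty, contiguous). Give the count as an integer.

245

rank | idx | suffix
   0 |   0 | aadacbbccdbcbcdccdcaccc
   1 |   3 | acbbccdbcbcdccdcaccc
   2 |  19 | accc
   3 |   1 | adacbbccdbcbcdccdcaccc
   4 |   5 | bbccdbcbcdccdcaccc
   5 |  10 | bcbcdccdcaccc
   6 |   6 | bccdbcbcdccdcaccc
   7 |  12 | bcdccdcaccc
   8 |  22 | c
   9 |  18 | caccc
  10 |   4 | cbbccdbcbcdccdcaccc
  11 |  11 | cbcdccdcaccc
  12 |  21 | cc
  13 |  20 | ccc
  14 |   7 | ccdbcbcdccdcaccc
  15 |  15 | ccdcaccc
  16 |   8 | cdbcbcdccdcaccc
  17 |  16 | cdcaccc
  18 |  13 | cdccdcaccc
  19 |   2 | dacbbccdbcbcdccdcaccc
  20 |   9 | dbcbcdccdcaccc
  21 |  17 | dcaccc
  22 |  14 | dccdcaccc

SA = [0, 3, 19, 1, 5, 10, 6, 12, 22, 18, 4, 11, 21, 20, 7, 15, 8, 16, 13, 2, 9, 17, 14]
i: (SA[i-1],SA[i]) lcp shared
  1: (0,3) 1 'a'
  2: (3,19) 2 'ac'
  3: (19,1) 1 'a'
  4: (1,5) 0 ''
  5: (5,10) 1 'b'
  6: (10,6) 2 'bc'
  7: (6,12) 2 'bc'
  8: (12,22) 0 ''
  9: (22,18) 1 'c'
  10: (18,4) 1 'c'
  11: (4,11) 2 'cb'
  12: (11,21) 1 'c'
  13: (21,20) 2 'cc'
  14: (20,7) 2 'cc'
  15: (7,15) 3 'ccd'
  16: (15,8) 1 'c'
  17: (8,16) 2 'cd'
  18: (16,13) 3 'cdc'
  19: (13,2) 0 ''
  20: (2,9) 1 'd'
  21: (9,17) 1 'd'
  22: (17,14) 2 'dc'

n(n+1)/2 = 23·24/2 = 276
Σ LCP = 0 + 1 + 2 + 1 + 0 + 1 + 2 + 2 + 0 + 1 + 1 + 2 + 1 + 2 + 2 + 3 + 1 + 2 + 3 + 0 + 1 + 1 + 2 = 31
distinct = 276 − 31 = 245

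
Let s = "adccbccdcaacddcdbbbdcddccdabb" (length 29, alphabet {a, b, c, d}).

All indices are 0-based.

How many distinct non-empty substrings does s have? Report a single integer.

rank→(start, suffix):
  0 → (9, 'aacddcdbbbdcddccdabb')
  1 → (26, 'abb')
  2 → (10, 'acddcdbbbdcddccdabb')
  3 → (0, 'adccbccdcaacddcdbbbdcddccdabb')
  4 → (28, 'b')
  5 → (27, 'bb')
  6 → (16, 'bbbdcddccdabb')
  7 → (17, 'bbdcddccdabb')
  8 → (4, 'bccdcaacddcdbbbdcddccdabb')
  9 → (18, 'bdcddccdabb')
  10 → (8, 'caacddcdbbbdcddccdabb')
  11 → (3, 'cbccdcaacddcdbbbdcddccdabb')
  12 → (2, 'ccbccdcaacddcdbbbdcddccdabb')
  13 → (23, 'ccdabb')
  14 → (5, 'ccdcaacddcdbbbdcddccdabb')
  15 → (24, 'cdabb')
  16 → (14, 'cdbbbdcddccdabb')
  17 → (6, 'cdcaacddcdbbbdcddccdabb')
  18 → (20, 'cddccdabb')
  19 → (11, 'cddcdbbbdcddccdabb')
  20 → (25, 'dabb')
  21 → (15, 'dbbbdcddccdabb')
  22 → (7, 'dcaacddcdbbbdcddccdabb')
  23 → (1, 'dccbccdcaacddcdbbbdcddccdabb')
  24 → (22, 'dccdabb')
  25 → (13, 'dcdbbbdcddccdabb')
  26 → (19, 'dcddccdabb')
  27 → (21, 'ddccdabb')
  28 → (12, 'ddcdbbbdcddccdabb')

SA = [9, 26, 10, 0, 28, 27, 16, 17, 4, 18, 8, 3, 2, 23, 5, 24, 14, 6, 20, 11, 25, 15, 7, 1, 22, 13, 19, 21, 12]
i: (SA[i-1],SA[i]) lcp shared
  1: (9,26) 1 'a'
  2: (26,10) 1 'a'
  3: (10,0) 1 'a'
  4: (0,28) 0 ''
  5: (28,27) 1 'b'
  6: (27,16) 2 'bb'
  7: (16,17) 2 'bb'
  8: (17,4) 1 'b'
  9: (4,18) 1 'b'
  10: (18,8) 0 ''
  11: (8,3) 1 'c'
  12: (3,2) 1 'c'
  13: (2,23) 2 'cc'
  14: (23,5) 3 'ccd'
  15: (5,24) 1 'c'
  16: (24,14) 2 'cd'
  17: (14,6) 2 'cd'
  18: (6,20) 2 'cd'
  19: (20,11) 4 'cddc'
  20: (11,25) 0 ''
  21: (25,15) 1 'd'
  22: (15,7) 1 'd'
  23: (7,1) 2 'dc'
  24: (1,22) 3 'dcc'
  25: (22,13) 2 'dc'
  26: (13,19) 3 'dcd'
  27: (19,21) 1 'd'
  28: (21,12) 3 'ddc'

n(n+1)/2 = 29·30/2 = 435
Σ LCP = 0 + 1 + 1 + 1 + 0 + 1 + 2 + 2 + 1 + 1 + 0 + 1 + 1 + 2 + 3 + 1 + 2 + 2 + 2 + 4 + 0 + 1 + 1 + 2 + 3 + 2 + 3 + 1 + 3 = 44
distinct = 435 − 44 = 391

391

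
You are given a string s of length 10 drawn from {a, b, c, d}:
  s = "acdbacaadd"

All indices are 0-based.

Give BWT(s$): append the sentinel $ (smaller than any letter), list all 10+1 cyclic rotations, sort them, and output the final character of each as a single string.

rank  rotation     last
    0  $acdbacaadd  d
    1  aadd$acdbac  c
    2  acaadd$acdb  b
    3  acdbacaadd$  $
    4  add$acdbaca  a
    5  bacaadd$acd  d
    6  caadd$acdba  a
    7  cdbacaadd$a  a
    8  d$acdbacaad  d
    9  dbacaadd$ac  c
   10  dd$acdbacaa  a

dcb$adaadca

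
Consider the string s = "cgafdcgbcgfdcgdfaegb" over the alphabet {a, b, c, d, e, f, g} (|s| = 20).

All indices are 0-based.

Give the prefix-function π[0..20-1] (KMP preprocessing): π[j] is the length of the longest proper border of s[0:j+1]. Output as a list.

[0, 0, 0, 0, 0, 1, 2, 0, 1, 2, 0, 0, 1, 2, 0, 0, 0, 0, 0, 0]

π[0] = 0
j=1 s[j]='g': π[1]=0 (border '')
j=2 s[j]='a': π[2]=0 (border '')
j=3 s[j]='f': π[3]=0 (border '')
j=4 s[j]='d': π[4]=0 (border '')
j=5 s[j]='c': π[5]=1 (border 'c')
j=6 s[j]='g': π[6]=2 (border 'cg')
j=7 s[j]='b': k: 2→0; π[7]=0 (border '')
j=8 s[j]='c': π[8]=1 (border 'c')
j=9 s[j]='g': π[9]=2 (border 'cg')
j=10 s[j]='f': k: 2→0; π[10]=0 (border '')
j=11 s[j]='d': π[11]=0 (border '')
j=12 s[j]='c': π[12]=1 (border 'c')
j=13 s[j]='g': π[13]=2 (border 'cg')
j=14 s[j]='d': k: 2→0; π[14]=0 (border '')
j=15 s[j]='f': π[15]=0 (border '')
j=16 s[j]='a': π[16]=0 (border '')
j=17 s[j]='e': π[17]=0 (border '')
j=18 s[j]='g': π[18]=0 (border '')
j=19 s[j]='b': π[19]=0 (border '')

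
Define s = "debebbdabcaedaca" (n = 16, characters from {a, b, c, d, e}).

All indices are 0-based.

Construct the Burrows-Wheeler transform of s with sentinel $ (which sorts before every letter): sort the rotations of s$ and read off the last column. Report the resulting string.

acddceabeabbe$bda

rank  rotation           last
    0  $debebbdabcaedaca  a
    1  a$debebbdabcaedac  c
    2  abcaedaca$debebbd  d
    3  aca$debebbdabcaed  d
    4  aedaca$debebbdabc  c
    5  bbdabcaedaca$debe  e
    6  bcaedaca$debebbda  a
    7  bdabcaedaca$debeb  b
    8  bebbdabcaedaca$de  e
    9  ca$debebbdabcaeda  a
   10  caedaca$debebbdab  b
   11  dabcaedaca$debebb  b
   12  daca$debebbdabcae  e
   13  debebbdabcaedaca$  $
   14  ebbdabcaedaca$deb  b
   15  ebebbdabcaedaca$d  d
   16  edaca$debebbdabca  a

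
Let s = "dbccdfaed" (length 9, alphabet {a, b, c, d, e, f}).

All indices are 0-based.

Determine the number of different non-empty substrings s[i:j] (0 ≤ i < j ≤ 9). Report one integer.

42

rank | idx | suffix
   0 |   6 | aed
   1 |   1 | bccdfaed
   2 |   2 | ccdfaed
   3 |   3 | cdfaed
   4 |   8 | d
   5 |   0 | dbccdfaed
   6 |   4 | dfaed
   7 |   7 | ed
   8 |   5 | faed

SA = [6, 1, 2, 3, 8, 0, 4, 7, 5]
rank  pair      lcp
   1  s[6:],s[1:]  0  ''
   2  s[1:],s[2:]  0  ''
   3  s[2:],s[3:]  1  'c'
   4  s[3:],s[8:]  0  ''
   5  s[8:],s[0:]  1  'd'
   6  s[0:],s[4:]  1  'd'
   7  s[4:],s[7:]  0  ''
   8  s[7:],s[5:]  0  ''

n(n+1)/2 = 9·10/2 = 45
Σ LCP = 0 + 0 + 0 + 1 + 0 + 1 + 1 + 0 + 0 = 3
distinct = 45 − 3 = 42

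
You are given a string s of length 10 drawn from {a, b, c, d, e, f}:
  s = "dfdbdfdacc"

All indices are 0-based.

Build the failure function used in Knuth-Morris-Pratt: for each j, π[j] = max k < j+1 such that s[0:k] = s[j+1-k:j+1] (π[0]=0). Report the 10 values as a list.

π[0] = 0
j=1 s[j]='f': π[1]=0 (border '')
j=2 s[j]='d': π[2]=1 (border 'd')
j=3 s[j]='b': k: 1→0; π[3]=0 (border '')
j=4 s[j]='d': π[4]=1 (border 'd')
j=5 s[j]='f': π[5]=2 (border 'df')
j=6 s[j]='d': π[6]=3 (border 'dfd')
j=7 s[j]='a': k: 3→1→0; π[7]=0 (border '')
j=8 s[j]='c': π[8]=0 (border '')
j=9 s[j]='c': π[9]=0 (border '')

[0, 0, 1, 0, 1, 2, 3, 0, 0, 0]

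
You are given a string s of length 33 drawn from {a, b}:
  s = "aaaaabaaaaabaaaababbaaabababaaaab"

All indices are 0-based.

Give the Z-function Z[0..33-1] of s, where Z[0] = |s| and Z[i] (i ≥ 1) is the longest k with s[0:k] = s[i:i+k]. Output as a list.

Z[0]=33
i=1: i≥r, start 0; Z[1]=4 scan→box=[1,5)
i=2: min(r-i=3, Z[1]=4)=3; Z[2]=3
i=3: min(r-i=2, Z[2]=3)=2; Z[3]=2
i=4: min(r-i=1, Z[3]=2)=1; Z[4]=1
i=5: i≥r, start 0; Z[5]=0
i=6: i≥r, start 0; Z[6]=10 scan→box=[6,16)
i=7: min(r-i=9, Z[1]=4)=4; Z[7]=4
i=8: min(r-i=8, Z[2]=3)=3; Z[8]=3
i=9: min(r-i=7, Z[3]=2)=2; Z[9]=2
i=10: min(r-i=6, Z[4]=1)=1; Z[10]=1
i=11: min(r-i=5, Z[5]=0)=0; Z[11]=0
i=12: min(r-i=4, Z[6]=10)=4; Z[12]=4
i=13: min(r-i=3, Z[7]=4)=3; Z[13]=3
i=14: min(r-i=2, Z[8]=3)=2; Z[14]=2
i=15: min(r-i=1, Z[9]=2)=1; Z[15]=1
i=16: i≥r, start 0; Z[16]=0
i=17: i≥r, start 0; Z[17]=1 scan→box=[17,18)
i=18: i≥r, start 0; Z[18]=0
i=19: i≥r, start 0; Z[19]=0
i=20: i≥r, start 0; Z[20]=3 scan→box=[20,23)
i=21: min(r-i=2, Z[1]=4)=2; Z[21]=2
i=22: min(r-i=1, Z[2]=3)=1; Z[22]=1
i=23: i≥r, start 0; Z[23]=0
i=24: i≥r, start 0; Z[24]=1 scan→box=[24,25)
i=25: i≥r, start 0; Z[25]=0
i=26: i≥r, start 0; Z[26]=1 scan→box=[26,27)
i=27: i≥r, start 0; Z[27]=0
i=28: i≥r, start 0; Z[28]=4 scan→box=[28,32)
i=29: min(r-i=3, Z[1]=4)=3; Z[29]=3
i=30: min(r-i=2, Z[2]=3)=2; Z[30]=2
i=31: min(r-i=1, Z[3]=2)=1; Z[31]=1
i=32: i≥r, start 0; Z[32]=0

[33, 4, 3, 2, 1, 0, 10, 4, 3, 2, 1, 0, 4, 3, 2, 1, 0, 1, 0, 0, 3, 2, 1, 0, 1, 0, 1, 0, 4, 3, 2, 1, 0]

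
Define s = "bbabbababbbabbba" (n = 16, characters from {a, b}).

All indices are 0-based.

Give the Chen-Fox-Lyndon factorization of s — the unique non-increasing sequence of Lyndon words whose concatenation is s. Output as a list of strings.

["b", "b", "abb", "ababbbabbb", "a"]

emit factor 1: 'b' (i=0, period=1)
emit factor 2: 'b' (i=1, period=1)
emit factor 3: 'abb' (i=2, period=3)
emit factor 4: 'ababbbabbb' (i=5, period=10)
emit factor 5: 'a' (i=15, period=1)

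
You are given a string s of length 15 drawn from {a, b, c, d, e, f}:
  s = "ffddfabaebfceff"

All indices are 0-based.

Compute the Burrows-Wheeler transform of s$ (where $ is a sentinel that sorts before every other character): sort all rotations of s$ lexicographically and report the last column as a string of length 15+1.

ffbaeffdacfdbfe$

rank  rotation          last
    0  $ffddfabaebfceff  f
    1  abaebfceff$ffddf  f
    2  aebfceff$ffddfab  b
    3  baebfceff$ffddfa  a
    4  bfceff$ffddfabae  e
    5  ceff$ffddfabaebf  f
    6  ddfabaebfceff$ff  f
    7  dfabaebfceff$ffd  d
    8  ebfceff$ffddfaba  a
    9  eff$ffddfabaebfc  c
   10  f$ffddfabaebfcef  f
   11  fabaebfceff$ffdd  d
   12  fceff$ffddfabaeb  b
   13  fddfabaebfceff$f  f
   14  ff$ffddfabaebfce  e
   15  ffddfabaebfceff$  $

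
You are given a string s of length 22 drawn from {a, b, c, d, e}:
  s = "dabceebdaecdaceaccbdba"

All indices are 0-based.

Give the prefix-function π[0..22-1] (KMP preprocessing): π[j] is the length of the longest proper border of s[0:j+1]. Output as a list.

π[0] = 0
j=1 s[j]='a': π[1]=0 (border '')
j=2 s[j]='b': π[2]=0 (border '')
j=3 s[j]='c': π[3]=0 (border '')
j=4 s[j]='e': π[4]=0 (border '')
j=5 s[j]='e': π[5]=0 (border '')
j=6 s[j]='b': π[6]=0 (border '')
j=7 s[j]='d': π[7]=1 (border 'd')
j=8 s[j]='a': π[8]=2 (border 'da')
j=9 s[j]='e': k: 2→0; π[9]=0 (border '')
j=10 s[j]='c': π[10]=0 (border '')
j=11 s[j]='d': π[11]=1 (border 'd')
j=12 s[j]='a': π[12]=2 (border 'da')
j=13 s[j]='c': k: 2→0; π[13]=0 (border '')
j=14 s[j]='e': π[14]=0 (border '')
j=15 s[j]='a': π[15]=0 (border '')
j=16 s[j]='c': π[16]=0 (border '')
j=17 s[j]='c': π[17]=0 (border '')
j=18 s[j]='b': π[18]=0 (border '')
j=19 s[j]='d': π[19]=1 (border 'd')
j=20 s[j]='b': k: 1→0; π[20]=0 (border '')
j=21 s[j]='a': π[21]=0 (border '')

[0, 0, 0, 0, 0, 0, 0, 1, 2, 0, 0, 1, 2, 0, 0, 0, 0, 0, 0, 1, 0, 0]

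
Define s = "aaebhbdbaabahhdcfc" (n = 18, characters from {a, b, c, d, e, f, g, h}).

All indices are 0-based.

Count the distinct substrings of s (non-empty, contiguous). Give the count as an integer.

sorted suffixes:
  #0 SA[0]=8  'aabahhdcfc'
  #1 SA[1]=0  'aaebhbdbaabahhdcfc'
  #2 SA[2]=9  'abahhdcfc'
  #3 SA[3]=1  'aebhbdbaabahhdcfc'
  #4 SA[4]=11  'ahhdcfc'
  #5 SA[5]=7  'baabahhdcfc'
  #6 SA[6]=10  'bahhdcfc'
  #7 SA[7]=5  'bdbaabahhdcfc'
  #8 SA[8]=3  'bhbdbaabahhdcfc'
  #9 SA[9]=17  'c'
  #10 SA[10]=15  'cfc'
  #11 SA[11]=6  'dbaabahhdcfc'
  #12 SA[12]=14  'dcfc'
  #13 SA[13]=2  'ebhbdbaabahhdcfc'
  #14 SA[14]=16  'fc'
  #15 SA[15]=4  'hbdbaabahhdcfc'
  #16 SA[16]=13  'hdcfc'
  #17 SA[17]=12  'hhdcfc'

SA = [8, 0, 9, 1, 11, 7, 10, 5, 3, 17, 15, 6, 14, 2, 16, 4, 13, 12]
[i] adj suffixes → lcp
  [1] 8/0 → 2 ('aa')
  [2] 0/9 → 1 ('a')
  [3] 9/1 → 1 ('a')
  [4] 1/11 → 1 ('a')
  [5] 11/7 → 0 ('')
  [6] 7/10 → 2 ('ba')
  [7] 10/5 → 1 ('b')
  [8] 5/3 → 1 ('b')
  [9] 3/17 → 0 ('')
  [10] 17/15 → 1 ('c')
  [11] 15/6 → 0 ('')
  [12] 6/14 → 1 ('d')
  [13] 14/2 → 0 ('')
  [14] 2/16 → 0 ('')
  [15] 16/4 → 0 ('')
  [16] 4/13 → 1 ('h')
  [17] 13/12 → 1 ('h')

n(n+1)/2 = 18·19/2 = 171
Σ LCP = 0 + 2 + 1 + 1 + 1 + 0 + 2 + 1 + 1 + 0 + 1 + 0 + 1 + 0 + 0 + 0 + 1 + 1 = 13
distinct = 171 − 13 = 158

158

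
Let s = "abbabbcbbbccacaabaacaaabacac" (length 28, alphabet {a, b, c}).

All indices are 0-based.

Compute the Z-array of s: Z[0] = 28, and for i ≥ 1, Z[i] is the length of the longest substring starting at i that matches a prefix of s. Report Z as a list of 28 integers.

[28, 0, 0, 3, 0, 0, 0, 0, 0, 0, 0, 0, 1, 0, 1, 2, 0, 1, 1, 0, 1, 1, 2, 0, 1, 0, 1, 0]

Z[0]=28
i=1: i≥r, start 0; Z[1]=0
i=2: i≥r, start 0; Z[2]=0
i=3: i≥r, start 0; Z[3]=3 extend→box=[3,6)
i=4: min(r-i=2, Z[1]=0)=0; Z[4]=0
i=5: min(r-i=1, Z[2]=0)=0; Z[5]=0
i=6: i≥r, start 0; Z[6]=0
i=7: i≥r, start 0; Z[7]=0
i=8: i≥r, start 0; Z[8]=0
i=9: i≥r, start 0; Z[9]=0
i=10: i≥r, start 0; Z[10]=0
i=11: i≥r, start 0; Z[11]=0
i=12: i≥r, start 0; Z[12]=1 extend→box=[12,13)
i=13: i≥r, start 0; Z[13]=0
i=14: i≥r, start 0; Z[14]=1 extend→box=[14,15)
i=15: i≥r, start 0; Z[15]=2 extend→box=[15,17)
i=16: min(r-i=1, Z[1]=0)=0; Z[16]=0
i=17: i≥r, start 0; Z[17]=1 extend→box=[17,18)
i=18: i≥r, start 0; Z[18]=1 extend→box=[18,19)
i=19: i≥r, start 0; Z[19]=0
i=20: i≥r, start 0; Z[20]=1 extend→box=[20,21)
i=21: i≥r, start 0; Z[21]=1 extend→box=[21,22)
i=22: i≥r, start 0; Z[22]=2 extend→box=[22,24)
i=23: min(r-i=1, Z[1]=0)=0; Z[23]=0
i=24: i≥r, start 0; Z[24]=1 extend→box=[24,25)
i=25: i≥r, start 0; Z[25]=0
i=26: i≥r, start 0; Z[26]=1 extend→box=[26,27)
i=27: i≥r, start 0; Z[27]=0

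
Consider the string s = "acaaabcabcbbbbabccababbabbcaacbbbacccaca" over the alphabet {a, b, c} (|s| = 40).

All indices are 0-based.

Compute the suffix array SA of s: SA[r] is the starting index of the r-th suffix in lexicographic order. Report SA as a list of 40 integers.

[39, 2, 3, 27, 18, 20, 23, 4, 7, 14, 37, 0, 28, 33, 19, 22, 13, 32, 21, 12, 31, 11, 30, 10, 24, 25, 5, 8, 15, 38, 1, 26, 17, 6, 36, 29, 9, 16, 35, 34]

rank | idx | suffix
   0 |  39 | a
   1 |   2 | aaabcabcbbbbabccababbabbcaacbbbacccaca
   2 |   3 | aabcabcbbbbabccababbabbcaacbbbacccaca
   3 |  27 | aacbbbacccaca
   4 |  18 | ababbabbcaacbbbacccaca
   5 |  20 | abbabbcaacbbbacccaca
   6 |  23 | abbcaacbbbacccaca
   7 |   4 | abcabcbbbbabccababbabbcaacbbbacccaca
   8 |   7 | abcbbbbabccababbabbcaacbbbacccaca
   9 |  14 | abccababbabbcaacbbbacccaca
  10 |  37 | aca
  11 |   0 | acaaabcabcbbbbabccababbabbcaacbbbacccaca
  12 |  28 | acbbbacccaca
  13 |  33 | acccaca
  14 |  19 | babbabbcaacbbbacccaca
  15 |  22 | babbcaacbbbacccaca
  16 |  13 | babccababbabbcaacbbbacccaca
  17 |  32 | bacccaca
  18 |  21 | bbabbcaacbbbacccaca
  19 |  12 | bbabccababbabbcaacbbbacccaca
  20 |  31 | bbacccaca
  21 |  11 | bbbabccababbabbcaacbbbacccaca
  22 |  30 | bbbacccaca
  23 |  10 | bbbbabccababbabbcaacbbbacccaca
  24 |  24 | bbcaacbbbacccaca
  25 |  25 | bcaacbbbacccaca
  26 |   5 | bcabcbbbbabccababbabbcaacbbbacccaca
  27 |   8 | bcbbbbabccababbabbcaacbbbacccaca
  28 |  15 | bccababbabbcaacbbbacccaca
  29 |  38 | ca
  30 |   1 | caaabcabcbbbbabccababbabbcaacbbbacccaca
  31 |  26 | caacbbbacccaca
  32 |  17 | cababbabbcaacbbbacccaca
  33 |   6 | cabcbbbbabccababbabbcaacbbbacccaca
  34 |  36 | caca
  35 |  29 | cbbbacccaca
  36 |   9 | cbbbbabccababbabbcaacbbbacccaca
  37 |  16 | ccababbabbcaacbbbacccaca
  38 |  35 | ccaca
  39 |  34 | cccaca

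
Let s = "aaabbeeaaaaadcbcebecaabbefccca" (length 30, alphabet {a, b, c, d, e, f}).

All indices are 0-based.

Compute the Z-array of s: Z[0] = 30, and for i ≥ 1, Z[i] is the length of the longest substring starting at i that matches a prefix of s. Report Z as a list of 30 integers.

[30, 2, 1, 0, 0, 0, 0, 3, 3, 3, 2, 1, 0, 0, 0, 0, 0, 0, 0, 0, 2, 1, 0, 0, 0, 0, 0, 0, 0, 1]

Z[0]=30
i=1: i≥r, start 0; Z[1]=2 grow→box=[1,3)
i=2: min(r-i=1, Z[1]=2)=1; Z[2]=1
i=3: i≥r, start 0; Z[3]=0
i=4: i≥r, start 0; Z[4]=0
i=5: i≥r, start 0; Z[5]=0
i=6: i≥r, start 0; Z[6]=0
i=7: i≥r, start 0; Z[7]=3 grow→box=[7,10)
i=8: min(r-i=2, Z[1]=2)=2; Z[8]=3 grow→box=[8,11)
i=9: min(r-i=2, Z[1]=2)=2; Z[9]=3 grow→box=[9,12)
i=10: min(r-i=2, Z[1]=2)=2; Z[10]=2
i=11: min(r-i=1, Z[2]=1)=1; Z[11]=1
i=12: i≥r, start 0; Z[12]=0
i=13: i≥r, start 0; Z[13]=0
i=14: i≥r, start 0; Z[14]=0
i=15: i≥r, start 0; Z[15]=0
i=16: i≥r, start 0; Z[16]=0
i=17: i≥r, start 0; Z[17]=0
i=18: i≥r, start 0; Z[18]=0
i=19: i≥r, start 0; Z[19]=0
i=20: i≥r, start 0; Z[20]=2 grow→box=[20,22)
i=21: min(r-i=1, Z[1]=2)=1; Z[21]=1
i=22: i≥r, start 0; Z[22]=0
i=23: i≥r, start 0; Z[23]=0
i=24: i≥r, start 0; Z[24]=0
i=25: i≥r, start 0; Z[25]=0
i=26: i≥r, start 0; Z[26]=0
i=27: i≥r, start 0; Z[27]=0
i=28: i≥r, start 0; Z[28]=0
i=29: i≥r, start 0; Z[29]=1 grow→box=[29,30)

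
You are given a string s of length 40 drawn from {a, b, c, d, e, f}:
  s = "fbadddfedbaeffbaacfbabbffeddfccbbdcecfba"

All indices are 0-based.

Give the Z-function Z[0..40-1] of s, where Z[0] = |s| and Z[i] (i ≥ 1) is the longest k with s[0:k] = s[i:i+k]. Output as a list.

[40, 0, 0, 0, 0, 0, 1, 0, 0, 0, 0, 0, 1, 3, 0, 0, 0, 0, 3, 0, 0, 0, 0, 1, 1, 0, 0, 0, 1, 0, 0, 0, 0, 0, 0, 0, 0, 3, 0, 0]

Z[0]=40
i=1: i≥r, start 0; Z[1]=0
i=2: i≥r, start 0; Z[2]=0
i=3: i≥r, start 0; Z[3]=0
i=4: i≥r, start 0; Z[4]=0
i=5: i≥r, start 0; Z[5]=0
i=6: i≥r, start 0; Z[6]=1 scan→box=[6,7)
i=7: i≥r, start 0; Z[7]=0
i=8: i≥r, start 0; Z[8]=0
i=9: i≥r, start 0; Z[9]=0
i=10: i≥r, start 0; Z[10]=0
i=11: i≥r, start 0; Z[11]=0
i=12: i≥r, start 0; Z[12]=1 scan→box=[12,13)
i=13: i≥r, start 0; Z[13]=3 scan→box=[13,16)
i=14: min(r-i=2, Z[1]=0)=0; Z[14]=0
i=15: min(r-i=1, Z[2]=0)=0; Z[15]=0
i=16: i≥r, start 0; Z[16]=0
i=17: i≥r, start 0; Z[17]=0
i=18: i≥r, start 0; Z[18]=3 scan→box=[18,21)
i=19: min(r-i=2, Z[1]=0)=0; Z[19]=0
i=20: min(r-i=1, Z[2]=0)=0; Z[20]=0
i=21: i≥r, start 0; Z[21]=0
i=22: i≥r, start 0; Z[22]=0
i=23: i≥r, start 0; Z[23]=1 scan→box=[23,24)
i=24: i≥r, start 0; Z[24]=1 scan→box=[24,25)
i=25: i≥r, start 0; Z[25]=0
i=26: i≥r, start 0; Z[26]=0
i=27: i≥r, start 0; Z[27]=0
i=28: i≥r, start 0; Z[28]=1 scan→box=[28,29)
i=29: i≥r, start 0; Z[29]=0
i=30: i≥r, start 0; Z[30]=0
i=31: i≥r, start 0; Z[31]=0
i=32: i≥r, start 0; Z[32]=0
i=33: i≥r, start 0; Z[33]=0
i=34: i≥r, start 0; Z[34]=0
i=35: i≥r, start 0; Z[35]=0
i=36: i≥r, start 0; Z[36]=0
i=37: i≥r, start 0; Z[37]=3 scan→box=[37,40)
i=38: min(r-i=2, Z[1]=0)=0; Z[38]=0
i=39: min(r-i=1, Z[2]=0)=0; Z[39]=0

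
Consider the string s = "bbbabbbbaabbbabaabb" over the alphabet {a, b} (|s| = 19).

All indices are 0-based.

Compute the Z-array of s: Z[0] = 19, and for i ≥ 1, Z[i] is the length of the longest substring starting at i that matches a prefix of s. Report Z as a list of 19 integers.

Z[0]=19
i=1: i≥r, start 0; Z[1]=2 grow→box=[1,3)
i=2: min(r-i=1, Z[1]=2)=1; Z[2]=1
i=3: i≥r, start 0; Z[3]=0
i=4: i≥r, start 0; Z[4]=3 grow→box=[4,7)
i=5: min(r-i=2, Z[1]=2)=2; Z[5]=4 grow→box=[5,9)
i=6: min(r-i=3, Z[1]=2)=2; Z[6]=2
i=7: min(r-i=2, Z[2]=1)=1; Z[7]=1
i=8: min(r-i=1, Z[3]=0)=0; Z[8]=0
i=9: i≥r, start 0; Z[9]=0
i=10: i≥r, start 0; Z[10]=5 grow→box=[10,15)
i=11: min(r-i=4, Z[1]=2)=2; Z[11]=2
i=12: min(r-i=3, Z[2]=1)=1; Z[12]=1
i=13: min(r-i=2, Z[3]=0)=0; Z[13]=0
i=14: min(r-i=1, Z[4]=3)=1; Z[14]=1
i=15: i≥r, start 0; Z[15]=0
i=16: i≥r, start 0; Z[16]=0
i=17: i≥r, start 0; Z[17]=2 grow→box=[17,19)
i=18: min(r-i=1, Z[1]=2)=1; Z[18]=1

[19, 2, 1, 0, 3, 4, 2, 1, 0, 0, 5, 2, 1, 0, 1, 0, 0, 2, 1]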